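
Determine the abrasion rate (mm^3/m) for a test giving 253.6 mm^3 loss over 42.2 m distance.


Rate = volume_loss / distance
= 253.6 / 42.2
= 6.009 mm^3/m

6.009 mm^3/m


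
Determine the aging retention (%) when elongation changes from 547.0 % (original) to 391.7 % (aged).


Retention = aged / original * 100
= 391.7 / 547.0 * 100
= 71.6%

71.6%


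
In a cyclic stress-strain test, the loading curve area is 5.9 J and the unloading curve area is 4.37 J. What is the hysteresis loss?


Hysteresis loss = loading - unloading
= 5.9 - 4.37
= 1.53 J

1.53 J


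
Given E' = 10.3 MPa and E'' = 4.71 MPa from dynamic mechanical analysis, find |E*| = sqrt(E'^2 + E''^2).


|E*| = sqrt(E'^2 + E''^2)
= sqrt(10.3^2 + 4.71^2)
= sqrt(106.0900 + 22.1841)
= 11.326 MPa

11.326 MPa


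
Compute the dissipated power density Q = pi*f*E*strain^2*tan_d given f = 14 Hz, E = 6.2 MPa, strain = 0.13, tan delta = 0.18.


Q = pi * f * E * strain^2 * tan_d
= pi * 14 * 6.2 * 0.13^2 * 0.18
= pi * 14 * 6.2 * 0.0169 * 0.18
= 0.8295

Q = 0.8295


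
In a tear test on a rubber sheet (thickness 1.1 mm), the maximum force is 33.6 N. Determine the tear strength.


Tear strength = force / thickness
= 33.6 / 1.1
= 30.55 N/mm

30.55 N/mm


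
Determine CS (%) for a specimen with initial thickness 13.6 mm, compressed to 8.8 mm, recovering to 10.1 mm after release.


CS = (t0 - recovered) / (t0 - ts) * 100
= (13.6 - 10.1) / (13.6 - 8.8) * 100
= 3.5 / 4.8 * 100
= 72.9%

72.9%


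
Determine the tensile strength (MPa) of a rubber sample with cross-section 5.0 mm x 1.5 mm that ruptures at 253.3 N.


Area = width * thickness = 5.0 * 1.5 = 7.5 mm^2
TS = force / area = 253.3 / 7.5 = 33.77 MPa

33.77 MPa


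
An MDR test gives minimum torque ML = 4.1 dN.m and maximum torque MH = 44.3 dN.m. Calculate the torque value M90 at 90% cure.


M90 = ML + 0.9 * (MH - ML)
M90 = 4.1 + 0.9 * (44.3 - 4.1)
M90 = 4.1 + 0.9 * 40.2
M90 = 40.28 dN.m

40.28 dN.m


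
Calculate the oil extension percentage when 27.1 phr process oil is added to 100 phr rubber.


Oil % = oil / (100 + oil) * 100
= 27.1 / (100 + 27.1) * 100
= 27.1 / 127.1 * 100
= 21.32%

21.32%


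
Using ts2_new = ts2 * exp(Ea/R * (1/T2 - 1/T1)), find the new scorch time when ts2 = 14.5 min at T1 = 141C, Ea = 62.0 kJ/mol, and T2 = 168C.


Convert temperatures: T1 = 141 + 273.15 = 414.15 K, T2 = 168 + 273.15 = 441.15 K
ts2_new = 14.5 * exp(62000 / 8.314 * (1/441.15 - 1/414.15))
1/T2 - 1/T1 = -1.4778e-04
ts2_new = 4.82 min

4.82 min


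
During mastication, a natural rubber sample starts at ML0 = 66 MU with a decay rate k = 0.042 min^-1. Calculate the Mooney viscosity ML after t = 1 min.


ML = ML0 * exp(-k * t)
ML = 66 * exp(-0.042 * 1)
ML = 66 * 0.9589
ML = 63.29 MU

63.29 MU


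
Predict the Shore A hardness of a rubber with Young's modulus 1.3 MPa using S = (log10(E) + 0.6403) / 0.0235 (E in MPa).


log10(E) = 0.0235*S - 0.6403  =>  S = (log10(E) + 0.6403) / 0.0235
log10(1.3) = 0.113943
S = (0.113943 + 0.6403) / 0.0235 = 0.754243 / 0.0235
S = 32.1

Shore A = 32.1


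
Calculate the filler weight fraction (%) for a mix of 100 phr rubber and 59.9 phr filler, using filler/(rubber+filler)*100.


Filler % = filler / (rubber + filler) * 100
= 59.9 / (100 + 59.9) * 100
= 59.9 / 159.9 * 100
= 37.46%

37.46%


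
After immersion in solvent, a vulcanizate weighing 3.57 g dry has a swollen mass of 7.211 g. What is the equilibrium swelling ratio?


Q = W_swollen / W_dry
Q = 7.211 / 3.57
Q = 2.02

Q = 2.02


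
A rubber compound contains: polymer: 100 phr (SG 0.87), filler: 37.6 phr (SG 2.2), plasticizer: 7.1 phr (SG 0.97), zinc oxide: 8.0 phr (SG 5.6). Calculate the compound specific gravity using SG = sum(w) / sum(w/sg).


Sum of weights = 152.7
Volume contributions:
  polymer: 100/0.87 = 114.9425
  filler: 37.6/2.2 = 17.0909
  plasticizer: 7.1/0.97 = 7.3196
  zinc oxide: 8.0/5.6 = 1.4286
Sum of volumes = 140.7816
SG = 152.7 / 140.7816 = 1.085

SG = 1.085


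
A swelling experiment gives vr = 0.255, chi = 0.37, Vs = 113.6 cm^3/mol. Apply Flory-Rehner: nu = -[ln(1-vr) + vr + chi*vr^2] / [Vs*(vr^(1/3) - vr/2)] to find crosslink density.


ln(1 - vr) = ln(1 - 0.255) = -0.2944
Numerator = -((-0.2944) + 0.255 + 0.37 * 0.255^2) = 0.0153
Denominator = 113.6 * (0.255^(1/3) - 0.255/2) = 57.5535
nu = 0.0153 / 57.5535 = 2.6605e-04 mol/cm^3

2.6605e-04 mol/cm^3


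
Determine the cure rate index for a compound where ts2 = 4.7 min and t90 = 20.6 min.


CRI = 100 / (t90 - ts2)
= 100 / (20.6 - 4.7)
= 100 / 15.9
= 6.29 min^-1

6.29 min^-1


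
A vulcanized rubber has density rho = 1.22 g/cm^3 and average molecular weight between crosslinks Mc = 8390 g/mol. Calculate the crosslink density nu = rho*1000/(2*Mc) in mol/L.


nu = rho * 1000 / (2 * Mc)
nu = 1.22 * 1000 / (2 * 8390)
nu = 1220.0 / 16780
nu = 0.0727 mol/L

0.0727 mol/L


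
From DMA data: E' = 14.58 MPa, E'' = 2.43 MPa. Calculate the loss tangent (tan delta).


tan delta = E'' / E'
= 2.43 / 14.58
= 0.1667

tan delta = 0.1667


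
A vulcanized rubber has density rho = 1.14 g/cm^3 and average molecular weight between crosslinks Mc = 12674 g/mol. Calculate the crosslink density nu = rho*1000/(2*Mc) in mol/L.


nu = rho * 1000 / (2 * Mc)
nu = 1.14 * 1000 / (2 * 12674)
nu = 1140.0 / 25348
nu = 0.0450 mol/L

0.0450 mol/L


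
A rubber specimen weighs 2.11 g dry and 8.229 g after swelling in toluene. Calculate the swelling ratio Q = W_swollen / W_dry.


Q = W_swollen / W_dry
Q = 8.229 / 2.11
Q = 3.9

Q = 3.9


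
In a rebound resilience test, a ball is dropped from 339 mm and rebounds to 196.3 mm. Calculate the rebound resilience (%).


Resilience = h_rebound / h_drop * 100
= 196.3 / 339 * 100
= 57.9%

57.9%


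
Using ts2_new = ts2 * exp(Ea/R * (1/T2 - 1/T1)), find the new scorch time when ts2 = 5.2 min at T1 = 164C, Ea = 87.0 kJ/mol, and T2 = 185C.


Convert temperatures: T1 = 164 + 273.15 = 437.15 K, T2 = 185 + 273.15 = 458.15 K
ts2_new = 5.2 * exp(87000 / 8.314 * (1/458.15 - 1/437.15))
1/T2 - 1/T1 = -1.0485e-04
ts2_new = 1.74 min

1.74 min


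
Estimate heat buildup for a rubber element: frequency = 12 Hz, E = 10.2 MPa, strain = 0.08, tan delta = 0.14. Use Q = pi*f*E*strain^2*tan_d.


Q = pi * f * E * strain^2 * tan_d
= pi * 12 * 10.2 * 0.08^2 * 0.14
= pi * 12 * 10.2 * 0.0064 * 0.14
= 0.3445

Q = 0.3445


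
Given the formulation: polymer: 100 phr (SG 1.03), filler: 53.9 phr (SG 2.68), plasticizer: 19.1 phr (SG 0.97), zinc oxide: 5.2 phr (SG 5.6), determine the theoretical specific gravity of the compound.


Sum of weights = 178.2
Volume contributions:
  polymer: 100/1.03 = 97.0874
  filler: 53.9/2.68 = 20.1119
  plasticizer: 19.1/0.97 = 19.6907
  zinc oxide: 5.2/5.6 = 0.9286
Sum of volumes = 137.8186
SG = 178.2 / 137.8186 = 1.293

SG = 1.293


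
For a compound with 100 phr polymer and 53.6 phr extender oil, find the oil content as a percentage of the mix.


Oil % = oil / (100 + oil) * 100
= 53.6 / (100 + 53.6) * 100
= 53.6 / 153.6 * 100
= 34.9%

34.9%


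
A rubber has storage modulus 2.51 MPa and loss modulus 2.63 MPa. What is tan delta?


tan delta = E'' / E'
= 2.63 / 2.51
= 1.0478

tan delta = 1.0478


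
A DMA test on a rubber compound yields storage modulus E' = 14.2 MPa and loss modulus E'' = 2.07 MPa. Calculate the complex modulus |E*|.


|E*| = sqrt(E'^2 + E''^2)
= sqrt(14.2^2 + 2.07^2)
= sqrt(201.6400 + 4.2849)
= 14.35 MPa

14.35 MPa


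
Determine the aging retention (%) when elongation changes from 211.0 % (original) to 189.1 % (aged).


Retention = aged / original * 100
= 189.1 / 211.0 * 100
= 89.6%

89.6%


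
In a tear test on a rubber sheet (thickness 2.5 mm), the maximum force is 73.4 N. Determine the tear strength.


Tear strength = force / thickness
= 73.4 / 2.5
= 29.36 N/mm

29.36 N/mm


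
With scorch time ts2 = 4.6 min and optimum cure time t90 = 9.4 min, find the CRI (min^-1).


CRI = 100 / (t90 - ts2)
= 100 / (9.4 - 4.6)
= 100 / 4.8
= 20.83 min^-1

20.83 min^-1


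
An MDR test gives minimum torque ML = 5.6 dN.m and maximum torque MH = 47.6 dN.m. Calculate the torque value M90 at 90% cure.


M90 = ML + 0.9 * (MH - ML)
M90 = 5.6 + 0.9 * (47.6 - 5.6)
M90 = 5.6 + 0.9 * 42.0
M90 = 43.4 dN.m

43.4 dN.m


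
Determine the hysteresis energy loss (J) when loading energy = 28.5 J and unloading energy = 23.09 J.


Hysteresis loss = loading - unloading
= 28.5 - 23.09
= 5.41 J

5.41 J


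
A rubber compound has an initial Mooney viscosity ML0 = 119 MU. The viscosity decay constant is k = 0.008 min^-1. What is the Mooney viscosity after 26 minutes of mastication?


ML = ML0 * exp(-k * t)
ML = 119 * exp(-0.008 * 26)
ML = 119 * 0.8122
ML = 96.65 MU

96.65 MU


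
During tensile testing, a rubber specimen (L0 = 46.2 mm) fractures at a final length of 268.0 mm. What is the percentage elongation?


Elongation = (Lf - L0) / L0 * 100
= (268.0 - 46.2) / 46.2 * 100
= 221.8 / 46.2 * 100
= 480.1%

480.1%


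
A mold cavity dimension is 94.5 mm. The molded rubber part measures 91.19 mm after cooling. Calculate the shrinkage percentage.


Shrinkage = (mold - part) / mold * 100
= (94.5 - 91.19) / 94.5 * 100
= 3.31 / 94.5 * 100
= 3.5%

3.5%


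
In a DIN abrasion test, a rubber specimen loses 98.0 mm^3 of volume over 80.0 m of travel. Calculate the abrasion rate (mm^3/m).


Rate = volume_loss / distance
= 98.0 / 80.0
= 1.225 mm^3/m

1.225 mm^3/m


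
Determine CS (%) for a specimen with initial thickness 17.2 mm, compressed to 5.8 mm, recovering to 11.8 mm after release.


CS = (t0 - recovered) / (t0 - ts) * 100
= (17.2 - 11.8) / (17.2 - 5.8) * 100
= 5.4 / 11.4 * 100
= 47.4%

47.4%


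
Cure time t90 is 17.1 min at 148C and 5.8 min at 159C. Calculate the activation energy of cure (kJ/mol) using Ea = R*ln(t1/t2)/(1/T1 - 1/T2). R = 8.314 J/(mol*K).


T1 = 421.15 K, T2 = 432.15 K
1/T1 - 1/T2 = 6.0440e-05
ln(t1/t2) = ln(17.1/5.8) = 1.0812
Ea = 8.314 * 1.0812 / 6.0440e-05 = 148731.4963 J/mol
Ea = 148.73 kJ/mol

148.73 kJ/mol


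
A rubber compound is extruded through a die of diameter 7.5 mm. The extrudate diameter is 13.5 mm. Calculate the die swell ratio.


Die swell ratio = D_extrudate / D_die
= 13.5 / 7.5
= 1.8

Die swell = 1.8


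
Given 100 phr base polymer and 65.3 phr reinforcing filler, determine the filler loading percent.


Filler % = filler / (rubber + filler) * 100
= 65.3 / (100 + 65.3) * 100
= 65.3 / 165.3 * 100
= 39.5%

39.5%


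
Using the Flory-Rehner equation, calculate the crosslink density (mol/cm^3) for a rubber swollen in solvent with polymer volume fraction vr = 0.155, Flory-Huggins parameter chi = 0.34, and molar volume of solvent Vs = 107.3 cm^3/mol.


ln(1 - vr) = ln(1 - 0.155) = -0.1684
Numerator = -((-0.1684) + 0.155 + 0.34 * 0.155^2) = 0.0053
Denominator = 107.3 * (0.155^(1/3) - 0.155/2) = 49.3224
nu = 0.0053 / 49.3224 = 1.0645e-04 mol/cm^3

1.0645e-04 mol/cm^3


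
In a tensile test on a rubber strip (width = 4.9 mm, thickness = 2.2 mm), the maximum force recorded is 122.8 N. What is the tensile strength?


Area = width * thickness = 4.9 * 2.2 = 10.78 mm^2
TS = force / area = 122.8 / 10.78 = 11.39 MPa

11.39 MPa


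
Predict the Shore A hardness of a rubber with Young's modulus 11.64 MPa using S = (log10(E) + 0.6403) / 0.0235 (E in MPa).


log10(E) = 0.0235*S - 0.6403  =>  S = (log10(E) + 0.6403) / 0.0235
log10(11.64) = 1.065953
S = (1.065953 + 0.6403) / 0.0235 = 1.706253 / 0.0235
S = 72.6

Shore A = 72.6


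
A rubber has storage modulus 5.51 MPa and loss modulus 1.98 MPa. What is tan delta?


tan delta = E'' / E'
= 1.98 / 5.51
= 0.3593

tan delta = 0.3593


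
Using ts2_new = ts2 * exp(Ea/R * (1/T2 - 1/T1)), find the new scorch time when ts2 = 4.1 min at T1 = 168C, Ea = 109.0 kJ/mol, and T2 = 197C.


Convert temperatures: T1 = 168 + 273.15 = 441.15 K, T2 = 197 + 273.15 = 470.15 K
ts2_new = 4.1 * exp(109000 / 8.314 * (1/470.15 - 1/441.15))
1/T2 - 1/T1 = -1.3982e-04
ts2_new = 0.66 min

0.66 min


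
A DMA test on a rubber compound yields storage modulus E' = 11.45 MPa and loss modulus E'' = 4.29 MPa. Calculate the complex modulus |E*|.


|E*| = sqrt(E'^2 + E''^2)
= sqrt(11.45^2 + 4.29^2)
= sqrt(131.1025 + 18.4041)
= 12.227 MPa

12.227 MPa


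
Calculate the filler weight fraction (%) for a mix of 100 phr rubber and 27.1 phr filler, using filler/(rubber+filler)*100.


Filler % = filler / (rubber + filler) * 100
= 27.1 / (100 + 27.1) * 100
= 27.1 / 127.1 * 100
= 21.32%

21.32%


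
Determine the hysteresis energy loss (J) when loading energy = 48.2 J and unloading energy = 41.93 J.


Hysteresis loss = loading - unloading
= 48.2 - 41.93
= 6.27 J

6.27 J


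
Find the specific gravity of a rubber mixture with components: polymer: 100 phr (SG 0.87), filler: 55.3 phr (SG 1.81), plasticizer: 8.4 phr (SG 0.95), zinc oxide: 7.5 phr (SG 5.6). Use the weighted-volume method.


Sum of weights = 171.2
Volume contributions:
  polymer: 100/0.87 = 114.9425
  filler: 55.3/1.81 = 30.5525
  plasticizer: 8.4/0.95 = 8.8421
  zinc oxide: 7.5/5.6 = 1.3393
Sum of volumes = 155.6764
SG = 171.2 / 155.6764 = 1.1

SG = 1.1


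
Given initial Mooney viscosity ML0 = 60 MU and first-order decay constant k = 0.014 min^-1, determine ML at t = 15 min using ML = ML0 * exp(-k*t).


ML = ML0 * exp(-k * t)
ML = 60 * exp(-0.014 * 15)
ML = 60 * 0.8106
ML = 48.64 MU

48.64 MU


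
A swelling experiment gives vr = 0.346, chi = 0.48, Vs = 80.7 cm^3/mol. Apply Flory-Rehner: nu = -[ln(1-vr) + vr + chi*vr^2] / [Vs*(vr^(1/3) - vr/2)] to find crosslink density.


ln(1 - vr) = ln(1 - 0.346) = -0.4246
Numerator = -((-0.4246) + 0.346 + 0.48 * 0.346^2) = 0.0212
Denominator = 80.7 * (0.346^(1/3) - 0.346/2) = 42.6931
nu = 0.0212 / 42.6931 = 4.9620e-04 mol/cm^3

4.9620e-04 mol/cm^3


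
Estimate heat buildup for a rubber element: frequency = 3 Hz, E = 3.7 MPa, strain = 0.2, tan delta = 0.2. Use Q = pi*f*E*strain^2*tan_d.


Q = pi * f * E * strain^2 * tan_d
= pi * 3 * 3.7 * 0.2^2 * 0.2
= pi * 3 * 3.7 * 0.0400 * 0.2
= 0.2790

Q = 0.2790


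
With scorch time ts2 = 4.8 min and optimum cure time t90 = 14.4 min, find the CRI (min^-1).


CRI = 100 / (t90 - ts2)
= 100 / (14.4 - 4.8)
= 100 / 9.6
= 10.42 min^-1

10.42 min^-1


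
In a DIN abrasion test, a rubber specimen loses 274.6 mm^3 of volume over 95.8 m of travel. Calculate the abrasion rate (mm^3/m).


Rate = volume_loss / distance
= 274.6 / 95.8
= 2.866 mm^3/m

2.866 mm^3/m


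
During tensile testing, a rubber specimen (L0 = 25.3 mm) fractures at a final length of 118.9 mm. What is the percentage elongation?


Elongation = (Lf - L0) / L0 * 100
= (118.9 - 25.3) / 25.3 * 100
= 93.6 / 25.3 * 100
= 370.0%

370.0%


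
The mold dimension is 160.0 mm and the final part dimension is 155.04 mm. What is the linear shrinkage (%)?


Shrinkage = (mold - part) / mold * 100
= (160.0 - 155.04) / 160.0 * 100
= 4.96 / 160.0 * 100
= 3.1%

3.1%


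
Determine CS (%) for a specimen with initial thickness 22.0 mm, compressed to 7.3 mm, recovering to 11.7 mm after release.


CS = (t0 - recovered) / (t0 - ts) * 100
= (22.0 - 11.7) / (22.0 - 7.3) * 100
= 10.3 / 14.7 * 100
= 70.1%

70.1%


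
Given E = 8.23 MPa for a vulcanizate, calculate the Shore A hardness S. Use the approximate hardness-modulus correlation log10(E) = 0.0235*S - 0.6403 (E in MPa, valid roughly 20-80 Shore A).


log10(E) = 0.0235*S - 0.6403  =>  S = (log10(E) + 0.6403) / 0.0235
log10(8.23) = 0.915400
S = (0.915400 + 0.6403) / 0.0235 = 1.555700 / 0.0235
S = 66.2

Shore A = 66.2


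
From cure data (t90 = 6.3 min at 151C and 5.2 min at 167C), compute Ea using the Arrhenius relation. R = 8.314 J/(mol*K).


T1 = 424.15 K, T2 = 440.15 K
1/T1 - 1/T2 = 8.5704e-05
ln(t1/t2) = ln(6.3/5.2) = 0.1919
Ea = 8.314 * 0.1919 / 8.5704e-05 = 18615.0771 J/mol
Ea = 18.62 kJ/mol

18.62 kJ/mol


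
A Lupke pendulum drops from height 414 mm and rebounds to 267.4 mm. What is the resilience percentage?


Resilience = h_rebound / h_drop * 100
= 267.4 / 414 * 100
= 64.6%

64.6%


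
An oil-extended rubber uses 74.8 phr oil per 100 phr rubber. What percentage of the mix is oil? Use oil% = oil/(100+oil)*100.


Oil % = oil / (100 + oil) * 100
= 74.8 / (100 + 74.8) * 100
= 74.8 / 174.8 * 100
= 42.79%

42.79%


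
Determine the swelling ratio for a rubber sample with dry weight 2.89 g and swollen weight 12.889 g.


Q = W_swollen / W_dry
Q = 12.889 / 2.89
Q = 4.46

Q = 4.46


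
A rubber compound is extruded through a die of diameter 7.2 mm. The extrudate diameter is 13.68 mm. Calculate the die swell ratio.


Die swell ratio = D_extrudate / D_die
= 13.68 / 7.2
= 1.9

Die swell = 1.9


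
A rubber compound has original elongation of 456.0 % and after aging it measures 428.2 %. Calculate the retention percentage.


Retention = aged / original * 100
= 428.2 / 456.0 * 100
= 93.9%

93.9%


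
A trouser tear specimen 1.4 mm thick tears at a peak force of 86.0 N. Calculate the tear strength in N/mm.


Tear strength = force / thickness
= 86.0 / 1.4
= 61.43 N/mm

61.43 N/mm


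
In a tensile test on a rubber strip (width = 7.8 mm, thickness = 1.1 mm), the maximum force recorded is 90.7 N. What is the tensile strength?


Area = width * thickness = 7.8 * 1.1 = 8.58 mm^2
TS = force / area = 90.7 / 8.58 = 10.57 MPa

10.57 MPa


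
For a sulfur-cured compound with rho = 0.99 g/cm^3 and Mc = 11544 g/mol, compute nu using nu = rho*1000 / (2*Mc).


nu = rho * 1000 / (2 * Mc)
nu = 0.99 * 1000 / (2 * 11544)
nu = 990.0 / 23088
nu = 0.0429 mol/L

0.0429 mol/L


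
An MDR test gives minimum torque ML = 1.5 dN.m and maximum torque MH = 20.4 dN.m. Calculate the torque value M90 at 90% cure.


M90 = ML + 0.9 * (MH - ML)
M90 = 1.5 + 0.9 * (20.4 - 1.5)
M90 = 1.5 + 0.9 * 18.9
M90 = 18.51 dN.m

18.51 dN.m


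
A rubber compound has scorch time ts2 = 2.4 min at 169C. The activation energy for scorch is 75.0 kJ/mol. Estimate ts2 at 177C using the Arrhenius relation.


Convert temperatures: T1 = 169 + 273.15 = 442.15 K, T2 = 177 + 273.15 = 450.15 K
ts2_new = 2.4 * exp(75000 / 8.314 * (1/450.15 - 1/442.15))
1/T2 - 1/T1 = -4.0194e-05
ts2_new = 1.67 min

1.67 min


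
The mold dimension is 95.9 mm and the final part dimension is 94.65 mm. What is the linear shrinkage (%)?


Shrinkage = (mold - part) / mold * 100
= (95.9 - 94.65) / 95.9 * 100
= 1.25 / 95.9 * 100
= 1.3%

1.3%


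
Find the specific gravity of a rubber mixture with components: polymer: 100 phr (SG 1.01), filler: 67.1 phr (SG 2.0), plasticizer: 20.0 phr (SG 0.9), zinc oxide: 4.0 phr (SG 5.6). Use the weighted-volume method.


Sum of weights = 191.1
Volume contributions:
  polymer: 100/1.01 = 99.0099
  filler: 67.1/2.0 = 33.5500
  plasticizer: 20.0/0.9 = 22.2222
  zinc oxide: 4.0/5.6 = 0.7143
Sum of volumes = 155.4964
SG = 191.1 / 155.4964 = 1.229

SG = 1.229


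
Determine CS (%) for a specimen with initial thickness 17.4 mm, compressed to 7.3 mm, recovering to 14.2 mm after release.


CS = (t0 - recovered) / (t0 - ts) * 100
= (17.4 - 14.2) / (17.4 - 7.3) * 100
= 3.2 / 10.1 * 100
= 31.7%

31.7%


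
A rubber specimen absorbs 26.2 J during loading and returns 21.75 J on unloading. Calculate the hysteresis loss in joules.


Hysteresis loss = loading - unloading
= 26.2 - 21.75
= 4.45 J

4.45 J


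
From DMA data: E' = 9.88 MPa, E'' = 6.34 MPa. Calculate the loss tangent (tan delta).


tan delta = E'' / E'
= 6.34 / 9.88
= 0.6417

tan delta = 0.6417


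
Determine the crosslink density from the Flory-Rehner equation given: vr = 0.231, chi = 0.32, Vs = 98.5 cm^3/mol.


ln(1 - vr) = ln(1 - 0.231) = -0.2627
Numerator = -((-0.2627) + 0.231 + 0.32 * 0.231^2) = 0.0146
Denominator = 98.5 * (0.231^(1/3) - 0.231/2) = 49.0608
nu = 0.0146 / 49.0608 = 2.9736e-04 mol/cm^3

2.9736e-04 mol/cm^3


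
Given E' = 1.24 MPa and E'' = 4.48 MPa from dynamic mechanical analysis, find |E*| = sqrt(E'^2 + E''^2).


|E*| = sqrt(E'^2 + E''^2)
= sqrt(1.24^2 + 4.48^2)
= sqrt(1.5376 + 20.0704)
= 4.648 MPa

4.648 MPa


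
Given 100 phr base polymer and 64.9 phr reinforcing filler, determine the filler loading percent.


Filler % = filler / (rubber + filler) * 100
= 64.9 / (100 + 64.9) * 100
= 64.9 / 164.9 * 100
= 39.36%

39.36%


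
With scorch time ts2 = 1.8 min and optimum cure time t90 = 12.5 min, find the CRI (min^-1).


CRI = 100 / (t90 - ts2)
= 100 / (12.5 - 1.8)
= 100 / 10.7
= 9.35 min^-1

9.35 min^-1


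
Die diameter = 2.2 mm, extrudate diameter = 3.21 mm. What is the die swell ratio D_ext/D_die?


Die swell ratio = D_extrudate / D_die
= 3.21 / 2.2
= 1.459

Die swell = 1.459


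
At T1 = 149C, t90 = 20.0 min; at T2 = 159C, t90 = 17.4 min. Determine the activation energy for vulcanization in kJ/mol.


T1 = 422.15 K, T2 = 432.15 K
1/T1 - 1/T2 = 5.4815e-05
ln(t1/t2) = ln(20.0/17.4) = 0.1393
Ea = 8.314 * 0.1393 / 5.4815e-05 = 21122.4441 J/mol
Ea = 21.12 kJ/mol

21.12 kJ/mol


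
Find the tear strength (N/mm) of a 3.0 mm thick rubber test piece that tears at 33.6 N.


Tear strength = force / thickness
= 33.6 / 3.0
= 11.2 N/mm

11.2 N/mm


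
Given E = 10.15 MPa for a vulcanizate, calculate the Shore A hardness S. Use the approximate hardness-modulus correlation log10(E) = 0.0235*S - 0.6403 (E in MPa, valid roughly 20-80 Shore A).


log10(E) = 0.0235*S - 0.6403  =>  S = (log10(E) + 0.6403) / 0.0235
log10(10.15) = 1.006466
S = (1.006466 + 0.6403) / 0.0235 = 1.646766 / 0.0235
S = 70.1

Shore A = 70.1


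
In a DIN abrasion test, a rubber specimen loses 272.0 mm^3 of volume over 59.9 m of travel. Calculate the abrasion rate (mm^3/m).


Rate = volume_loss / distance
= 272.0 / 59.9
= 4.541 mm^3/m

4.541 mm^3/m


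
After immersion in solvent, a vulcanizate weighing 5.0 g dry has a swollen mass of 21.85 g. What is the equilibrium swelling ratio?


Q = W_swollen / W_dry
Q = 21.85 / 5.0
Q = 4.37

Q = 4.37


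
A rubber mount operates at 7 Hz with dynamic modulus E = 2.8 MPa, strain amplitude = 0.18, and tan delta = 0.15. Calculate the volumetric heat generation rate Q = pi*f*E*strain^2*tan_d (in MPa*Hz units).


Q = pi * f * E * strain^2 * tan_d
= pi * 7 * 2.8 * 0.18^2 * 0.15
= pi * 7 * 2.8 * 0.0324 * 0.15
= 0.2993

Q = 0.2993


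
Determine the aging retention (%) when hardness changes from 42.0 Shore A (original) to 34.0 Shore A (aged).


Retention = aged / original * 100
= 34.0 / 42.0 * 100
= 81.0%

81.0%


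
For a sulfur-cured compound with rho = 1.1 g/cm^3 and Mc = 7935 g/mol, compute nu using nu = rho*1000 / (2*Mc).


nu = rho * 1000 / (2 * Mc)
nu = 1.1 * 1000 / (2 * 7935)
nu = 1100.0 / 15870
nu = 0.0693 mol/L

0.0693 mol/L


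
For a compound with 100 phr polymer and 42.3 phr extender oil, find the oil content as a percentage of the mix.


Oil % = oil / (100 + oil) * 100
= 42.3 / (100 + 42.3) * 100
= 42.3 / 142.3 * 100
= 29.73%

29.73%


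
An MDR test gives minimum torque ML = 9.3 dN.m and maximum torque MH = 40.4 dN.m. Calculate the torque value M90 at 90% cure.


M90 = ML + 0.9 * (MH - ML)
M90 = 9.3 + 0.9 * (40.4 - 9.3)
M90 = 9.3 + 0.9 * 31.1
M90 = 37.29 dN.m

37.29 dN.m


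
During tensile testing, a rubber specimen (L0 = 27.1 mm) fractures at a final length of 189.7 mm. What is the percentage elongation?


Elongation = (Lf - L0) / L0 * 100
= (189.7 - 27.1) / 27.1 * 100
= 162.6 / 27.1 * 100
= 600.0%

600.0%


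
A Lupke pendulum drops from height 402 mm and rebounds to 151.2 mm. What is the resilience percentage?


Resilience = h_rebound / h_drop * 100
= 151.2 / 402 * 100
= 37.6%

37.6%


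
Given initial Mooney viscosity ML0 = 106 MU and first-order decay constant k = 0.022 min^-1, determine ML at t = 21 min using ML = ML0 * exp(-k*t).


ML = ML0 * exp(-k * t)
ML = 106 * exp(-0.022 * 21)
ML = 106 * 0.6300
ML = 66.78 MU

66.78 MU


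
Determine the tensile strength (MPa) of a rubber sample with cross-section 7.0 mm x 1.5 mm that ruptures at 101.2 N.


Area = width * thickness = 7.0 * 1.5 = 10.5 mm^2
TS = force / area = 101.2 / 10.5 = 9.64 MPa

9.64 MPa


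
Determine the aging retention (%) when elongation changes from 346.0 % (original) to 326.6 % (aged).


Retention = aged / original * 100
= 326.6 / 346.0 * 100
= 94.4%

94.4%


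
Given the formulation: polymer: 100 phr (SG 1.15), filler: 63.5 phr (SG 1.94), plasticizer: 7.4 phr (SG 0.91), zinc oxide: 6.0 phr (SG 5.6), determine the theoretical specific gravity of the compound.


Sum of weights = 176.9
Volume contributions:
  polymer: 100/1.15 = 86.9565
  filler: 63.5/1.94 = 32.7320
  plasticizer: 7.4/0.91 = 8.1319
  zinc oxide: 6.0/5.6 = 1.0714
Sum of volumes = 128.8918
SG = 176.9 / 128.8918 = 1.372

SG = 1.372


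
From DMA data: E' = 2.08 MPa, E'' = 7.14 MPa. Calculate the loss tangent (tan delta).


tan delta = E'' / E'
= 7.14 / 2.08
= 3.4327

tan delta = 3.4327


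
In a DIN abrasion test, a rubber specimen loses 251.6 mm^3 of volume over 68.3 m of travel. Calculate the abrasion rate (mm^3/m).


Rate = volume_loss / distance
= 251.6 / 68.3
= 3.684 mm^3/m

3.684 mm^3/m


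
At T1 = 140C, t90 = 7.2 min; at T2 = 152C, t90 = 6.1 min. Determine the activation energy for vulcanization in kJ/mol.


T1 = 413.15 K, T2 = 425.15 K
1/T1 - 1/T2 = 6.8317e-05
ln(t1/t2) = ln(7.2/6.1) = 0.1658
Ea = 8.314 * 0.1658 / 6.8317e-05 = 20176.3662 J/mol
Ea = 20.18 kJ/mol

20.18 kJ/mol


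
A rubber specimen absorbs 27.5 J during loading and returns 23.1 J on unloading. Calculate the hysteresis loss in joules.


Hysteresis loss = loading - unloading
= 27.5 - 23.1
= 4.4 J

4.4 J


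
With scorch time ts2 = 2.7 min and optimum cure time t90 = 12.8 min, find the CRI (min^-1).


CRI = 100 / (t90 - ts2)
= 100 / (12.8 - 2.7)
= 100 / 10.1
= 9.9 min^-1

9.9 min^-1


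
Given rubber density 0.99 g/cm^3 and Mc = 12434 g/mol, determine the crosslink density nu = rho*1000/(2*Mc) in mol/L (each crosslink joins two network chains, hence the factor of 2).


nu = rho * 1000 / (2 * Mc)
nu = 0.99 * 1000 / (2 * 12434)
nu = 990.0 / 24868
nu = 0.0398 mol/L

0.0398 mol/L


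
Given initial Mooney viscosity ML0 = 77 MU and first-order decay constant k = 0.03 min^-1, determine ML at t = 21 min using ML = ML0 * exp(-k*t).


ML = ML0 * exp(-k * t)
ML = 77 * exp(-0.03 * 21)
ML = 77 * 0.5326
ML = 41.01 MU

41.01 MU


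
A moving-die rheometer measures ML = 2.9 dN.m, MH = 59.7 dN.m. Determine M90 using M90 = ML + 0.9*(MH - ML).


M90 = ML + 0.9 * (MH - ML)
M90 = 2.9 + 0.9 * (59.7 - 2.9)
M90 = 2.9 + 0.9 * 56.8
M90 = 54.02 dN.m

54.02 dN.m


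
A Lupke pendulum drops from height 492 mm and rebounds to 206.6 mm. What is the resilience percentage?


Resilience = h_rebound / h_drop * 100
= 206.6 / 492 * 100
= 42.0%

42.0%


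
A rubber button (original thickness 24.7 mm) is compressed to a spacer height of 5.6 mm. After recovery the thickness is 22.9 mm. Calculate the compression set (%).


CS = (t0 - recovered) / (t0 - ts) * 100
= (24.7 - 22.9) / (24.7 - 5.6) * 100
= 1.8 / 19.1 * 100
= 9.4%

9.4%


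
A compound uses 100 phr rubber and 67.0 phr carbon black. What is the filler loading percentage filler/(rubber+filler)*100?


Filler % = filler / (rubber + filler) * 100
= 67.0 / (100 + 67.0) * 100
= 67.0 / 167.0 * 100
= 40.12%

40.12%


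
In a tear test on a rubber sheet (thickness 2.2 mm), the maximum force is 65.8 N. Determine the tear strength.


Tear strength = force / thickness
= 65.8 / 2.2
= 29.91 N/mm

29.91 N/mm


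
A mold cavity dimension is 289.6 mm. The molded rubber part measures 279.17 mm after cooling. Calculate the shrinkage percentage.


Shrinkage = (mold - part) / mold * 100
= (289.6 - 279.17) / 289.6 * 100
= 10.43 / 289.6 * 100
= 3.6%

3.6%


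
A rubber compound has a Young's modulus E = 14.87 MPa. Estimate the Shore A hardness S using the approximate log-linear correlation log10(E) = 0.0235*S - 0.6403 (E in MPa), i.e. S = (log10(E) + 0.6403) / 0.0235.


log10(E) = 0.0235*S - 0.6403  =>  S = (log10(E) + 0.6403) / 0.0235
log10(14.87) = 1.172311
S = (1.172311 + 0.6403) / 0.0235 = 1.812611 / 0.0235
S = 77.1

Shore A = 77.1


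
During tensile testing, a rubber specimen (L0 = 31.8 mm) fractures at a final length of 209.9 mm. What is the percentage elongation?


Elongation = (Lf - L0) / L0 * 100
= (209.9 - 31.8) / 31.8 * 100
= 178.1 / 31.8 * 100
= 560.1%

560.1%


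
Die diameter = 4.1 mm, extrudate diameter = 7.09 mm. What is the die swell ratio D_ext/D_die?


Die swell ratio = D_extrudate / D_die
= 7.09 / 4.1
= 1.729

Die swell = 1.729


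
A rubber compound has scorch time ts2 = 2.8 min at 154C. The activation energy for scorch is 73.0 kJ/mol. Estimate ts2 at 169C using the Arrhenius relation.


Convert temperatures: T1 = 154 + 273.15 = 427.15 K, T2 = 169 + 273.15 = 442.15 K
ts2_new = 2.8 * exp(73000 / 8.314 * (1/442.15 - 1/427.15))
1/T2 - 1/T1 = -7.9422e-05
ts2_new = 1.39 min

1.39 min


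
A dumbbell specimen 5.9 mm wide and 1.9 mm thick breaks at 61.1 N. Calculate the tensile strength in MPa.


Area = width * thickness = 5.9 * 1.9 = 11.21 mm^2
TS = force / area = 61.1 / 11.21 = 5.45 MPa

5.45 MPa


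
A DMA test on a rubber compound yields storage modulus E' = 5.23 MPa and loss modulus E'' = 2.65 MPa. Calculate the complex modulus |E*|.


|E*| = sqrt(E'^2 + E''^2)
= sqrt(5.23^2 + 2.65^2)
= sqrt(27.3529 + 7.0225)
= 5.863 MPa

5.863 MPa


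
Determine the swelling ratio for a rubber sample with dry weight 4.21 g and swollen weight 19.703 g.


Q = W_swollen / W_dry
Q = 19.703 / 4.21
Q = 4.68

Q = 4.68


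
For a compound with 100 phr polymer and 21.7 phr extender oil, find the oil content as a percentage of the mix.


Oil % = oil / (100 + oil) * 100
= 21.7 / (100 + 21.7) * 100
= 21.7 / 121.7 * 100
= 17.83%

17.83%


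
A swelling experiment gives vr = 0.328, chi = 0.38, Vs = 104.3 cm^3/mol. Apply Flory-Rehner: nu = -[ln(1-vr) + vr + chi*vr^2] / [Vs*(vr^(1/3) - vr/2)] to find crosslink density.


ln(1 - vr) = ln(1 - 0.328) = -0.3975
Numerator = -((-0.3975) + 0.328 + 0.38 * 0.328^2) = 0.0286
Denominator = 104.3 * (0.328^(1/3) - 0.328/2) = 54.8246
nu = 0.0286 / 54.8246 = 5.2194e-04 mol/cm^3

5.2194e-04 mol/cm^3


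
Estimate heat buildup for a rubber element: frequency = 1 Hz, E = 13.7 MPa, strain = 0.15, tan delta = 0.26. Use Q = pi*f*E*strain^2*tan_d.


Q = pi * f * E * strain^2 * tan_d
= pi * 1 * 13.7 * 0.15^2 * 0.26
= pi * 1 * 13.7 * 0.0225 * 0.26
= 0.2518

Q = 0.2518


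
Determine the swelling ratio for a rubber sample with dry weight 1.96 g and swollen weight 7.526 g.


Q = W_swollen / W_dry
Q = 7.526 / 1.96
Q = 3.84

Q = 3.84


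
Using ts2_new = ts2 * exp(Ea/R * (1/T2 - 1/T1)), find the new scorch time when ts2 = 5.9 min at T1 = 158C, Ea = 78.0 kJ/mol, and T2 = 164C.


Convert temperatures: T1 = 158 + 273.15 = 431.15 K, T2 = 164 + 273.15 = 437.15 K
ts2_new = 5.9 * exp(78000 / 8.314 * (1/437.15 - 1/431.15))
1/T2 - 1/T1 = -3.1834e-05
ts2_new = 4.38 min

4.38 min


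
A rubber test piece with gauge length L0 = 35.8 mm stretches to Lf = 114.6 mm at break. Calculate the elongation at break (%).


Elongation = (Lf - L0) / L0 * 100
= (114.6 - 35.8) / 35.8 * 100
= 78.8 / 35.8 * 100
= 220.1%

220.1%


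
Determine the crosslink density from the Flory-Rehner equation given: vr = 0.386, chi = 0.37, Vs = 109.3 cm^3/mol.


ln(1 - vr) = ln(1 - 0.386) = -0.4878
Numerator = -((-0.4878) + 0.386 + 0.37 * 0.386^2) = 0.0466
Denominator = 109.3 * (0.386^(1/3) - 0.386/2) = 58.4873
nu = 0.0466 / 58.4873 = 7.9730e-04 mol/cm^3

7.9730e-04 mol/cm^3


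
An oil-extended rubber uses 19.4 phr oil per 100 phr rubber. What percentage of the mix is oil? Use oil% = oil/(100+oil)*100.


Oil % = oil / (100 + oil) * 100
= 19.4 / (100 + 19.4) * 100
= 19.4 / 119.4 * 100
= 16.25%

16.25%


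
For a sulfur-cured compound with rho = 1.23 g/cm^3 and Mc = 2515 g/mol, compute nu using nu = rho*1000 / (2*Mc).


nu = rho * 1000 / (2 * Mc)
nu = 1.23 * 1000 / (2 * 2515)
nu = 1230.0 / 5030
nu = 0.2445 mol/L

0.2445 mol/L


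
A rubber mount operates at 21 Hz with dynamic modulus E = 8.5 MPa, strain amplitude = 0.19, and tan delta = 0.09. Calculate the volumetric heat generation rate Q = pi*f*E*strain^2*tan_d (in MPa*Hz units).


Q = pi * f * E * strain^2 * tan_d
= pi * 21 * 8.5 * 0.19^2 * 0.09
= pi * 21 * 8.5 * 0.0361 * 0.09
= 1.8220

Q = 1.8220


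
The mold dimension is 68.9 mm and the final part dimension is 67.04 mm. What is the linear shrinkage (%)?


Shrinkage = (mold - part) / mold * 100
= (68.9 - 67.04) / 68.9 * 100
= 1.86 / 68.9 * 100
= 2.7%

2.7%


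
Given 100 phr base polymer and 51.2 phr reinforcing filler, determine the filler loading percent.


Filler % = filler / (rubber + filler) * 100
= 51.2 / (100 + 51.2) * 100
= 51.2 / 151.2 * 100
= 33.86%

33.86%


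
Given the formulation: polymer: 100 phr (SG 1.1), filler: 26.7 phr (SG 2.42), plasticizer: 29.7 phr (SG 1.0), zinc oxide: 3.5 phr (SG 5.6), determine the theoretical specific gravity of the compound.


Sum of weights = 159.9
Volume contributions:
  polymer: 100/1.1 = 90.9091
  filler: 26.7/2.42 = 11.0331
  plasticizer: 29.7/1.0 = 29.7000
  zinc oxide: 3.5/5.6 = 0.6250
Sum of volumes = 132.2671
SG = 159.9 / 132.2671 = 1.209

SG = 1.209


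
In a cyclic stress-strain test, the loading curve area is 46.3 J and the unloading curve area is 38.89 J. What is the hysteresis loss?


Hysteresis loss = loading - unloading
= 46.3 - 38.89
= 7.41 J

7.41 J


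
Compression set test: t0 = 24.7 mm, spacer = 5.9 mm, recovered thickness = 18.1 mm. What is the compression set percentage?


CS = (t0 - recovered) / (t0 - ts) * 100
= (24.7 - 18.1) / (24.7 - 5.9) * 100
= 6.6 / 18.8 * 100
= 35.1%

35.1%


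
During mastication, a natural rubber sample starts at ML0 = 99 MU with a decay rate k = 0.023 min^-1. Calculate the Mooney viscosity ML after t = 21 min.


ML = ML0 * exp(-k * t)
ML = 99 * exp(-0.023 * 21)
ML = 99 * 0.6169
ML = 61.08 MU

61.08 MU


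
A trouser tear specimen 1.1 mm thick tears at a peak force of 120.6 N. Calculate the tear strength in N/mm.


Tear strength = force / thickness
= 120.6 / 1.1
= 109.64 N/mm

109.64 N/mm


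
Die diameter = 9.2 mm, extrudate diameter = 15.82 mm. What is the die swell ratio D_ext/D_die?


Die swell ratio = D_extrudate / D_die
= 15.82 / 9.2
= 1.72

Die swell = 1.72


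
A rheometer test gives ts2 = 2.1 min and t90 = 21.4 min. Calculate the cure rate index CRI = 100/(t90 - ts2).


CRI = 100 / (t90 - ts2)
= 100 / (21.4 - 2.1)
= 100 / 19.3
= 5.18 min^-1

5.18 min^-1


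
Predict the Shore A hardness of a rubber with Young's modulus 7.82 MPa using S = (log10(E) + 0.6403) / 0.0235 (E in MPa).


log10(E) = 0.0235*S - 0.6403  =>  S = (log10(E) + 0.6403) / 0.0235
log10(7.82) = 0.893207
S = (0.893207 + 0.6403) / 0.0235 = 1.533507 / 0.0235
S = 65.3

Shore A = 65.3


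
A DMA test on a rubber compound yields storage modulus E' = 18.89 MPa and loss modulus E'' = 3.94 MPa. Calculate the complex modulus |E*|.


|E*| = sqrt(E'^2 + E''^2)
= sqrt(18.89^2 + 3.94^2)
= sqrt(356.8321 + 15.5236)
= 19.297 MPa

19.297 MPa


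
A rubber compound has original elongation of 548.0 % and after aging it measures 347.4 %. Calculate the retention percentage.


Retention = aged / original * 100
= 347.4 / 548.0 * 100
= 63.4%

63.4%


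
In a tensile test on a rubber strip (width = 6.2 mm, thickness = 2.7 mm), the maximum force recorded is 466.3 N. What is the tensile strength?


Area = width * thickness = 6.2 * 2.7 = 16.74 mm^2
TS = force / area = 466.3 / 16.74 = 27.86 MPa

27.86 MPa


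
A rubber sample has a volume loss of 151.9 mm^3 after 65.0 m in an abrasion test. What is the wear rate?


Rate = volume_loss / distance
= 151.9 / 65.0
= 2.337 mm^3/m

2.337 mm^3/m


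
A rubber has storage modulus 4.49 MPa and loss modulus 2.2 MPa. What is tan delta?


tan delta = E'' / E'
= 2.2 / 4.49
= 0.49

tan delta = 0.49


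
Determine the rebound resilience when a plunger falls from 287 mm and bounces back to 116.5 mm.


Resilience = h_rebound / h_drop * 100
= 116.5 / 287 * 100
= 40.6%

40.6%


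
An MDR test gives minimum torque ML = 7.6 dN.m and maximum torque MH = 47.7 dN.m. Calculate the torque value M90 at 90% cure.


M90 = ML + 0.9 * (MH - ML)
M90 = 7.6 + 0.9 * (47.7 - 7.6)
M90 = 7.6 + 0.9 * 40.1
M90 = 43.69 dN.m

43.69 dN.m


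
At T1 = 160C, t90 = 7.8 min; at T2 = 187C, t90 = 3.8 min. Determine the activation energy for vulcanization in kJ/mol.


T1 = 433.15 K, T2 = 460.15 K
1/T1 - 1/T2 = 1.3546e-04
ln(t1/t2) = ln(7.8/3.8) = 0.7191
Ea = 8.314 * 0.7191 / 1.3546e-04 = 44135.3911 J/mol
Ea = 44.14 kJ/mol

44.14 kJ/mol


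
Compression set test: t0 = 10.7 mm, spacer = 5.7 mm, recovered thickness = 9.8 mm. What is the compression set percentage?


CS = (t0 - recovered) / (t0 - ts) * 100
= (10.7 - 9.8) / (10.7 - 5.7) * 100
= 0.9 / 5.0 * 100
= 18.0%

18.0%


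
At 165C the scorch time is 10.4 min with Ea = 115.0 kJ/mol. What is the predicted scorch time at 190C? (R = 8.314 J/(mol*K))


Convert temperatures: T1 = 165 + 273.15 = 438.15 K, T2 = 190 + 273.15 = 463.15 K
ts2_new = 10.4 * exp(115000 / 8.314 * (1/463.15 - 1/438.15))
1/T2 - 1/T1 = -1.2320e-04
ts2_new = 1.89 min

1.89 min


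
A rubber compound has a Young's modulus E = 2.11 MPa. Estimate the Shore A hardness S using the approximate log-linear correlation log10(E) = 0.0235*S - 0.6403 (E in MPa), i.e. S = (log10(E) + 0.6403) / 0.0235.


log10(E) = 0.0235*S - 0.6403  =>  S = (log10(E) + 0.6403) / 0.0235
log10(2.11) = 0.324282
S = (0.324282 + 0.6403) / 0.0235 = 0.964582 / 0.0235
S = 41.0

Shore A = 41.0


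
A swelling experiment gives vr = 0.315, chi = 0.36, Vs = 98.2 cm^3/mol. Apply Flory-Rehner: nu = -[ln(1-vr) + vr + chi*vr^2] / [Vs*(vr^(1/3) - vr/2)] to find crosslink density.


ln(1 - vr) = ln(1 - 0.315) = -0.3783
Numerator = -((-0.3783) + 0.315 + 0.36 * 0.315^2) = 0.0276
Denominator = 98.2 * (0.315^(1/3) - 0.315/2) = 51.3497
nu = 0.0276 / 51.3497 = 5.3779e-04 mol/cm^3

5.3779e-04 mol/cm^3


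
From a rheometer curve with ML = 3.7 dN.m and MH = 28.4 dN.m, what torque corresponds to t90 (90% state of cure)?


M90 = ML + 0.9 * (MH - ML)
M90 = 3.7 + 0.9 * (28.4 - 3.7)
M90 = 3.7 + 0.9 * 24.7
M90 = 25.93 dN.m

25.93 dN.m


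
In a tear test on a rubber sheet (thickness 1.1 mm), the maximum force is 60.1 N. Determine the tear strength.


Tear strength = force / thickness
= 60.1 / 1.1
= 54.64 N/mm

54.64 N/mm


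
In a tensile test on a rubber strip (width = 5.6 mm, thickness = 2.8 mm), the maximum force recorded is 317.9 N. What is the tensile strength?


Area = width * thickness = 5.6 * 2.8 = 15.68 mm^2
TS = force / area = 317.9 / 15.68 = 20.27 MPa

20.27 MPa


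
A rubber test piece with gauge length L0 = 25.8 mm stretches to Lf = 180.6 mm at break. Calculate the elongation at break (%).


Elongation = (Lf - L0) / L0 * 100
= (180.6 - 25.8) / 25.8 * 100
= 154.8 / 25.8 * 100
= 600.0%

600.0%


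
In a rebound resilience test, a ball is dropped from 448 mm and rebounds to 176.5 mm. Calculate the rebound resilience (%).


Resilience = h_rebound / h_drop * 100
= 176.5 / 448 * 100
= 39.4%

39.4%


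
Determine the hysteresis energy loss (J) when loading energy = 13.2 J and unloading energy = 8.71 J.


Hysteresis loss = loading - unloading
= 13.2 - 8.71
= 4.49 J

4.49 J


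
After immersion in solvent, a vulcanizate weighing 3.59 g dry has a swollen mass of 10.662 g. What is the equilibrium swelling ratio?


Q = W_swollen / W_dry
Q = 10.662 / 3.59
Q = 2.97

Q = 2.97


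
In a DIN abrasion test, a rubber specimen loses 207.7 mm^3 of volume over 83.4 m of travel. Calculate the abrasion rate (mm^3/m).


Rate = volume_loss / distance
= 207.7 / 83.4
= 2.49 mm^3/m

2.49 mm^3/m
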